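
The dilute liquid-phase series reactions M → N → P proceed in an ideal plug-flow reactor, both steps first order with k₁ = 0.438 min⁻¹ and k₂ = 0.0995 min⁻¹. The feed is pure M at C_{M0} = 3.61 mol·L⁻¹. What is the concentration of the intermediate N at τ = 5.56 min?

The intermediate concentration in a first-order A→B→C sequence is C_N = k₁C_{M0}(e^(−k₁τ) − e^(−k₂τ))/(k₂−k₁).
e^(−k₁τ) = e^(−0.438×5.56) = e^(−2.435) = 0.08757; e^(−k₂τ) = e^(−0.5532) = 0.5751.
C_N = 0.438×3.61/(0.0995−0.438) × (0.08757−0.5751) = (-4.671)×(-0.4875) = 2.277 mol·L⁻¹.

2.28 mol·L⁻¹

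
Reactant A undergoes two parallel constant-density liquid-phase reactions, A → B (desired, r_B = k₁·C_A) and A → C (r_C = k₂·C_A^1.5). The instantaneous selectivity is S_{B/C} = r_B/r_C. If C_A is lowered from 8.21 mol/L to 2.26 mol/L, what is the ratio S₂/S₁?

1.91

S_{B/C} = (k₁/k₂)·C_A^-0.5, so S₂/S₁ = (C_{A,2}/C_{A,1})^-0.5.
= (2.26/8.21)^(-0.5) = (0.2753)^(-0.5) = 1.91.
Selectivity toward B rises as C_A falls — low-concentration operation is favoured.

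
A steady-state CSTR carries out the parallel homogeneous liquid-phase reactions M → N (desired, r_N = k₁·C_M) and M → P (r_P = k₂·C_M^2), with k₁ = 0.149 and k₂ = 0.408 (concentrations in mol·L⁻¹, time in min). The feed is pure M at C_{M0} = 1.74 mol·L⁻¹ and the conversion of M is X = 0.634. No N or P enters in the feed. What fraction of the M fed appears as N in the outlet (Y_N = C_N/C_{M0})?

Exit C_M = C_{M0}(1−X) = 1.74×0.366 = 0.6368 mol·L⁻¹.
Rates in a CSTR are evaluated at the outlet concentration: r_N = 0.149×0.6368 = 0.09489, r_P = 0.408×0.6368^2 = 0.1655.
Fraction of consumed M going to N: r_N/(r_N+r_P) = 0.3645.
C_N = 0.3645·C_{M0}·X = 0.3645×1.74×0.634 = 0.402 mol·L⁻¹; Y_N = C_N/C_{M0} = 0.231.

0.231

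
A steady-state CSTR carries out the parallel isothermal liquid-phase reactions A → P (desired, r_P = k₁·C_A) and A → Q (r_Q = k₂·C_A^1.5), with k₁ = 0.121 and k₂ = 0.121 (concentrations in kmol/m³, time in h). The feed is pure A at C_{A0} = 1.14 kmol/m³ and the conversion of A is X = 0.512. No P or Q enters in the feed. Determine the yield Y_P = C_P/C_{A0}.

0.293

Exit C_A = C_{A0}(1−X) = 1.14×0.488 = 0.5563 kmol/m³.
Rates in a CSTR are evaluated at the outlet concentration: r_P = 0.121×0.5563 = 0.06731, r_Q = 0.121×0.5563^1.5 = 0.05021.
Fraction of consumed A going to P: r_P/(r_P+r_Q) = 0.5728.
C_P = 0.5728·C_{A0}·X = 0.5728×1.14×0.512 = 0.334 kmol/m³; Y_P = C_P/C_{A0} = 0.293.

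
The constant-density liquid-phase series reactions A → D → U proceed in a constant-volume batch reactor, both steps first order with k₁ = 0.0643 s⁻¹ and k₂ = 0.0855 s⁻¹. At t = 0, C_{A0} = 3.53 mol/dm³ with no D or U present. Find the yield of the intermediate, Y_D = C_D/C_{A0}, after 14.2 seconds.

The intermediate concentration in a first-order A→B→C sequence is C_D = k₁C_{A0}(e^(−k₁t) − e^(−k₂t))/(k₂−k₁).
e^(−k₁t) = e^(−0.0643×14.2) = e^(−0.9131) = 0.4013; e^(−k₂t) = e^(−1.214) = 0.2970.
C_D = 0.0643×3.53/(0.0855−0.0643) × (0.4013−0.2970) = 10.71×0.1043 = 1.117 mol/dm³.
Y_D = C_D/C_{A0} = 1.117/3.53 = 0.316.

0.316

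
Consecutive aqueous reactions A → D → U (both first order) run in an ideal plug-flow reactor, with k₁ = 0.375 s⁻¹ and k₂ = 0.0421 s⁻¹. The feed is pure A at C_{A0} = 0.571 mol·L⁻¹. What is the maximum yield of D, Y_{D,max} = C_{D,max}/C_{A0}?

Evaluating C_D at τ_opt = ln(k₂/k₁)/(k₂−k₁) gives C_{D,max}/C_{A0} = (k₁/k₂)^[k₂/(k₂−k₁)].
= (0.375/0.0421)^(0.0421/(0.0421−0.375)) = (8.907)^(-0.1265) = 0.7584.

0.758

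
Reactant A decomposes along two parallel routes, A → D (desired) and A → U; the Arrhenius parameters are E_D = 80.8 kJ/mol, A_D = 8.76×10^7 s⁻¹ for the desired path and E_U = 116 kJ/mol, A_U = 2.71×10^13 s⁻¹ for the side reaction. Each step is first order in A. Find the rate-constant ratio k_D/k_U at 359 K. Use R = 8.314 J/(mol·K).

0.428

Since both paths have the same order in A, the concentration cancels and S_{D/U} = k_D/k_U = (A_D/A_U)·exp[(E_U−E_D)/(RT)].
(E_U−E_D)/(RT) = (116−80.8)×10³/(8.314×359) = 35200/2985 = 11.79.
k_D/k_U = (8.76×10^7/2.71×10^13)·exp(11.79) = 3.232×10^-6 × 1.324×10^5 = 0.428.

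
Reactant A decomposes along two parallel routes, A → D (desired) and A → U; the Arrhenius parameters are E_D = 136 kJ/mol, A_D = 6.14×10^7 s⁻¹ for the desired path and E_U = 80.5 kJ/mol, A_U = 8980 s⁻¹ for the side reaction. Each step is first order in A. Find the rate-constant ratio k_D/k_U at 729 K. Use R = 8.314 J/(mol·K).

0.721

Since both paths have the same order in A, the concentration cancels and S_{D/U} = k_D/k_U = (A_D/A_U)·exp[(E_U−E_D)/(RT)].
(E_U−E_D)/(RT) = (80.5−136)×10³/(8.314×729) = -55500/6061 = -9.157.
k_D/k_U = (6.14×10^7/8980)·exp(-9.157) = 6837 × 1.055×10^-4 = 0.721.
Since E_D > E_U, raising the temperature improves selectivity toward D.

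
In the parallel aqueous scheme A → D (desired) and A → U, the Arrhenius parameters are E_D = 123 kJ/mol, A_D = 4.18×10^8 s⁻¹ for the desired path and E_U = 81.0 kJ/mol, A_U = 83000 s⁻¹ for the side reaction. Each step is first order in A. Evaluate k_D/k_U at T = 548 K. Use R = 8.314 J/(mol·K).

0.500

With equal orders, S_{D/U} = k_D/k_U = (A_D/A_U)·exp[(E_U−E_D)/(RT)].
(E_U−E_D)/(RT) = (81.0−123)×10³/(8.314×548) = -42000/4556 = -9.218.
k_D/k_U = (4.18×10^8/83000)·exp(-9.218) = 5036 × 9.919×10^-5 = 0.500.
Since E_D > E_U, raising the temperature improves selectivity toward D.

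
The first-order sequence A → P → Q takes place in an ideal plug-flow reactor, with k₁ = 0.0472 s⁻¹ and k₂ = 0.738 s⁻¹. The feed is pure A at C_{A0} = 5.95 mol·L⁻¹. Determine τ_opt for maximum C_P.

3.98 s

For first-order series the maximum of C_P occurs at τ_opt = ln(k₂/k₁)/(k₂−k₁).
= ln(0.738/0.0472)/(0.738−0.0472) = ln(15.64)/0.6908 = 2.750/0.6908 = 3.98 s.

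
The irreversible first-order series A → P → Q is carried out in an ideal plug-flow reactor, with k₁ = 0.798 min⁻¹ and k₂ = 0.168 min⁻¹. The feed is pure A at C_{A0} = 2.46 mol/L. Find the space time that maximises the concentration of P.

For first-order series the maximum of C_P occurs at τ_opt = ln(k₂/k₁)/(k₂−k₁).
= ln(0.168/0.798)/(0.168−0.798) = ln(0.2105)/-0.6300 = -1.558/-0.6300 = 2.47 min.

2.47 min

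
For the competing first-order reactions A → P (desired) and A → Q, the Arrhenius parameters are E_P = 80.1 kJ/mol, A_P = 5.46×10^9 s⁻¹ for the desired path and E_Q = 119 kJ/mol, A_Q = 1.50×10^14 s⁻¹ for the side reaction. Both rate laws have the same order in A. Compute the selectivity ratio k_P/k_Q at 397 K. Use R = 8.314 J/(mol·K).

4.78

With equal orders, S_{P/Q} = k_P/k_Q = (A_P/A_Q)·exp[(E_Q−E_P)/(RT)].
(E_Q−E_P)/(RT) = (119−80.1)×10³/(8.314×397) = 38900/3301 = 11.79.
k_P/k_Q = (5.46×10^9/1.50×10^14)·exp(11.79) = 3.640×10^-5 × 1.313×10^5 = 4.78.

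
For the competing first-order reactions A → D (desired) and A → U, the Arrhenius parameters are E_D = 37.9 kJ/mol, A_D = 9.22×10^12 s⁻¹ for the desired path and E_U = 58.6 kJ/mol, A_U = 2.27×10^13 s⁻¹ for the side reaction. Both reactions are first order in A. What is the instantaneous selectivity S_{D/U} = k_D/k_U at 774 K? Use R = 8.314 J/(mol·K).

10.1

Since both paths have the same order in A, the concentration cancels and S_{D/U} = k_D/k_U = (A_D/A_U)·exp[(E_U−E_D)/(RT)].
(E_U−E_D)/(RT) = (58.6−37.9)×10³/(8.314×774) = 20700/6435 = 3.217.
k_D/k_U = (9.22×10^12/2.27×10^13)·exp(3.217) = 0.4062 × 24.95 = 10.1.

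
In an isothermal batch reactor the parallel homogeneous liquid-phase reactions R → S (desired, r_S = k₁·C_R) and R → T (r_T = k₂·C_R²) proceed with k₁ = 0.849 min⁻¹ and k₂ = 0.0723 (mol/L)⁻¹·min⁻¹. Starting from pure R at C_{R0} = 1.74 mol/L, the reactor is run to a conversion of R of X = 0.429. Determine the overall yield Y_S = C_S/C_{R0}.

C_R = C_{R0}(1−X) = 0.9935 mol/L.
Along a PFR/batch, dC_S/dC_R = −r_S/(r_S+r_T) = −k₁/(k₁+k₂·C_R).
Integrating from C_{R0} to C_R: C_S = (0.849/0.0723)·ln[(0.849+0.0723·1.74)/(0.849+0.0723·0.994)] = 11.74·ln(0.9748/0.9208) = 0.6688 mol/L.
Y_S = C_S/C_{R0} = 0.6688/1.74 = 0.384.

0.384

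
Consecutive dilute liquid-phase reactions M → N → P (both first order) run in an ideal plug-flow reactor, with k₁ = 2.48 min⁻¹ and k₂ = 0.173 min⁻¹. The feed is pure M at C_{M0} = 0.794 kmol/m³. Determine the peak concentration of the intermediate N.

For a first-order series the maximum intermediate yield is C_{N,max}/C_{M0} = (k₁/k₂)^[k₂/(k₂−k₁)].
= (2.48/0.173)^(0.173/(0.173−2.48)) = (14.34)^(-0.07499) = 0.8190.
C_{N,max} = 0.8190×0.794 = 0.650 kmol/m³.

0.650 kmol/m³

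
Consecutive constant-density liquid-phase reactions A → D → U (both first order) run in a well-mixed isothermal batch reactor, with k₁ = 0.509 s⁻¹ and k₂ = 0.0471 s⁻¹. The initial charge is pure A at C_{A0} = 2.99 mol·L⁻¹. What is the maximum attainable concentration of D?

2.35 mol·L⁻¹

For a first-order series the maximum intermediate yield is C_{D,max}/C_{A0} = (k₁/k₂)^[k₂/(k₂−k₁)].
= (0.509/0.0471)^(0.0471/(0.0471−0.509)) = (10.81)^(-0.1020) = 0.7845.
C_{D,max} = 0.7845×2.99 = 2.35 mol·L⁻¹.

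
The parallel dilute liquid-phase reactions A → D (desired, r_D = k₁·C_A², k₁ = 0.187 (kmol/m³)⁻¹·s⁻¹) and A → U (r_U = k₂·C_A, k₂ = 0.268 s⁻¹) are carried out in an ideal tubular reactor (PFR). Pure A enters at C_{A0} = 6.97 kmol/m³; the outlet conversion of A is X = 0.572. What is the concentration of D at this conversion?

C_A = C_{A0}(1−X) = 2.983 kmol/m³.
Along a PFR/batch, dC_U/dC_A = −r_U/(r_D+r_U) = −k₂/(k₂+k₁·C_A).
Integrating from C_{A0} to C_A: C_U = (0.268/0.187)·ln[(0.268+0.187·6.97)/(0.268+0.187·2.98)] = 1.433·ln(1.571/0.8259) = 0.9220 kmol/m³.
Then C_D = (C_{A0}−C_A) − C_U = 3.987 − 0.9220 = 3.065 kmol/m³.

3.06 kmol/m³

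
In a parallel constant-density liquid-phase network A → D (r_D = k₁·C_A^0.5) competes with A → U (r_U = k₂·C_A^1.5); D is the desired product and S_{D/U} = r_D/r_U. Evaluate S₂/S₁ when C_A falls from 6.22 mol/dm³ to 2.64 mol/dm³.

2.36

S_{D/U} = (k₁/k₂)·C_A⁻¹, so S₂/S₁ = (C_{A,2}/C_{A,1})⁻¹.
= 6.22/2.64 = 2.36.
Selectivity toward D rises as C_A falls — low-concentration operation is favoured.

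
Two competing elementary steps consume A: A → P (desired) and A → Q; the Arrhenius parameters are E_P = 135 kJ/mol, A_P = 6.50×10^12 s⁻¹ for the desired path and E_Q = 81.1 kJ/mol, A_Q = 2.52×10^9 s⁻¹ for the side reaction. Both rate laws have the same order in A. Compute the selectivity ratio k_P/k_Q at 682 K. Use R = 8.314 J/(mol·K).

Since both paths have the same order in A, the concentration cancels and S_{P/Q} = k_P/k_Q = (A_P/A_Q)·exp[(E_Q−E_P)/(RT)].
(E_Q−E_P)/(RT) = (81.1−135)×10³/(8.314×682) = -53900/5670 = -9.506.
k_P/k_Q = (6.50×10^12/2.52×10^9)·exp(-9.506) = 2579 × 7.441×10^-5 = 0.192.

0.192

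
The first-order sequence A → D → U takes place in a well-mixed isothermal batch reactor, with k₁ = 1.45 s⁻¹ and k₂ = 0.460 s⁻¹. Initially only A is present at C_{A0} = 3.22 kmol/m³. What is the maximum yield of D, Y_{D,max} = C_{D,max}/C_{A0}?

For a first-order series the maximum intermediate yield is C_{D,max}/C_{A0} = (k₁/k₂)^[k₂/(k₂−k₁)].
= (1.45/0.460)^(0.460/(0.460−1.45)) = (3.152)^(-0.4646) = 0.5866.

0.587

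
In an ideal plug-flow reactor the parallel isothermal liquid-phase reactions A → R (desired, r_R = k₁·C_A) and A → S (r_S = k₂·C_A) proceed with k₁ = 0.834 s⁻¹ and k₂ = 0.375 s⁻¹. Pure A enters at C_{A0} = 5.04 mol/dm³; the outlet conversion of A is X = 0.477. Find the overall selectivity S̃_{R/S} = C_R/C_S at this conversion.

C_A = C_{A0}(1−X) = 2.636 mol/dm³.
Both paths are first order in A, so the instantaneous fraction to R is constant: dC_R/d(−C_A) = k₁/(k₁+k₂) = 0.6898.
C_R = 0.6898·(C_{A0}−C_A) = 0.6898×2.404 = 1.66 mol/dm³.
C_S = (C_{A0}−C_A)−C_R = 0.7457 mol/dm³; S̃_{R/S} = 1.658/0.7457 = 2.22.

2.22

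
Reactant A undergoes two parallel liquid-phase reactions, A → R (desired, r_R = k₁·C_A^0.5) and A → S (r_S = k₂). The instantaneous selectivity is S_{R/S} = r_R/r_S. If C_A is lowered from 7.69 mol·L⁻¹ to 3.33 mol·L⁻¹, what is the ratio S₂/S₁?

0.658

S_{R/S} = (k₁/k₂)·C_A^0.5, so S₂/S₁ = (C_{A,2}/C_{A,1})^0.5.
= (3.33/7.69)^0.5 = (0.4330)^0.5 = 0.658.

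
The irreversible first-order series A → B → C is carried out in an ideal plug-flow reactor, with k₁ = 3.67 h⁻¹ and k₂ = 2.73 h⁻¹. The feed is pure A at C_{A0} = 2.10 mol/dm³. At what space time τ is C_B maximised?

0.315 h

The intermediate peaks when r₁ = r₂, i.e. k₁e^(−k₁τ) = k₂e^(−k₂τ), giving τ_opt = ln(k₂/k₁)/(k₂−k₁).
= ln(2.73/3.67)/(2.73−3.67) = ln(0.7439)/-0.9400 = -0.2959/-0.9400 = 0.315 h.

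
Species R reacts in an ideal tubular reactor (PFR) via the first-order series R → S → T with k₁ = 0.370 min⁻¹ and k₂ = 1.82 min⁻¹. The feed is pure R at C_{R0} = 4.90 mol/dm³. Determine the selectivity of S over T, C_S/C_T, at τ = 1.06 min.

The intermediate concentration in a first-order A→B→C sequence is C_S = k₁C_{R0}(e^(−k₁τ) − e^(−k₂τ))/(k₂−k₁).
e^(−k₁τ) = e^(−0.370×1.06) = e^(−0.3922) = 0.6756; e^(−k₂τ) = e^(−1.929) = 0.1453.
C_S = 0.370×4.90/(1.82−0.370) × (0.6756−0.1453) = 1.250×0.5303 = 0.6631 mol/dm³.
C_R = C_{R0}e^(−k₁τ) = 3.310 mol/dm³, so C_T = C_{R0}−C_R−C_S = 0.9266 mol/dm³; C_S/C_T = 0.716.

0.716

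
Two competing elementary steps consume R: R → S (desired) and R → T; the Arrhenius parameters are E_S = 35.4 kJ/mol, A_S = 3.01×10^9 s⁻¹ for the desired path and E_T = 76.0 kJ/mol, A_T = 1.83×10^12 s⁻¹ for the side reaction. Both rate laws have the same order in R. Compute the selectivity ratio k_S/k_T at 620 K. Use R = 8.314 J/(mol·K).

4.33

Since both paths have the same order in R, the concentration cancels and S_{S/T} = k_S/k_T = (A_S/A_T)·exp[(E_T−E_S)/(RT)].
(E_T−E_S)/(RT) = (76.0−35.4)×10³/(8.314×620) = 40600/5155 = 7.876.
k_S/k_T = (3.01×10^9/1.83×10^12)·exp(7.876) = 0.001645 × 2634 = 4.33.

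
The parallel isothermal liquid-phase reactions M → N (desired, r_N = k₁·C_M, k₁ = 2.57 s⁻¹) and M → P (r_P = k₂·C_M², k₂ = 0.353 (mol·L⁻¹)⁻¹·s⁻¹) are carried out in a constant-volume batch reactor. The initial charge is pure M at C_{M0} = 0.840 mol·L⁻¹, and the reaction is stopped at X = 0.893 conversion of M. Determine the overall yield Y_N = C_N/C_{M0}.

0.840

C_M = C_{M0}(1−X) = 0.08988 mol·L⁻¹.
Along a PFR/batch, dC_N/dC_M = −r_N/(r_N+r_P) = −k₁/(k₁+k₂·C_M).
Integrating from C_{M0} to C_M: C_N = (2.57/0.353)·ln[(2.57+0.353·0.840)/(2.57+0.353·0.0899)] = 7.280·ln(2.867/2.602) = 0.7056 mol·L⁻¹.
Y_N = C_N/C_{M0} = 0.7056/0.840 = 0.840.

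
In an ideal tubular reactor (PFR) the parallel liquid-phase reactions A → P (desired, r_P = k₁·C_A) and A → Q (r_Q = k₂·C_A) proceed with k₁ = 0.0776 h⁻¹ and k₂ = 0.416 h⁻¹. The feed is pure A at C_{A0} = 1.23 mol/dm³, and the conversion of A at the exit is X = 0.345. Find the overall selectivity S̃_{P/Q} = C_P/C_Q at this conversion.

0.187

C_A = C_{A0}(1−X) = 0.8056 mol/dm³.
Both paths are first order in A, so the instantaneous fraction to P is constant: dC_P/d(−C_A) = k₁/(k₁+k₂) = 0.1572.
C_P = 0.1572·(C_{A0}−C_A) = 0.1572×0.4244 = 0.0667 mol/dm³.
C_Q = (C_{A0}−C_A)−C_P = 0.3576 mol/dm³; S̃_{P/Q} = 0.06671/0.3576 = 0.187.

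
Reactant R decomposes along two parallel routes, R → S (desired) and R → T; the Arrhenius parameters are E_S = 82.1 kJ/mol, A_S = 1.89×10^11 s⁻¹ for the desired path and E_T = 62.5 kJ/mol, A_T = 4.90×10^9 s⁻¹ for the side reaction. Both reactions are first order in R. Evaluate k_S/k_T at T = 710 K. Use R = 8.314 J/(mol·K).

k_S/k_T = (A_S/A_T)·exp[−(E_S−E_T)/(RT)] = (A_S/A_T)·exp[(E_T−E_S)/(RT)].
(E_T−E_S)/(RT) = (62.5−82.1)×10³/(8.314×710) = -19600/5903 = -3.320.
k_S/k_T = (1.89×10^11/4.90×10^9)·exp(-3.320) = 38.57 × 0.03614 = 1.39.
Since E_S > E_T, raising the temperature improves selectivity toward S.

1.39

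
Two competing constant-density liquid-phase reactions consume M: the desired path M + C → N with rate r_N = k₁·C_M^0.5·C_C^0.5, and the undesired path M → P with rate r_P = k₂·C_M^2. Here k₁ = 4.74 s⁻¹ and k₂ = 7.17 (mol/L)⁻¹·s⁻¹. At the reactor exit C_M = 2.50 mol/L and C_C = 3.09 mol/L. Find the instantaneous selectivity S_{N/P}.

S_{N/P} = r_N/r_P = (k₁·C_M^0.5·C_C^0.5)/(k₂·C_M^2) = (k₁/k₂)·C_M^-1.5·C_C^0.5.
= (4.74×2.500^0.5×3.090^0.5) / (7.17×2.500^2) = 13.17/44.81 = 0.294.

0.294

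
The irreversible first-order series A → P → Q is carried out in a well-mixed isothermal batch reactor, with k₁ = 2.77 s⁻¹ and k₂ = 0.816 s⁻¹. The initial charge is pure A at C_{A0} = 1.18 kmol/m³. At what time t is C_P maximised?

For first-order series the maximum of C_P occurs at t_opt = ln(k₂/k₁)/(k₂−k₁).
= ln(0.816/2.77)/(0.816−2.77) = ln(0.2946)/-1.954 = -1.222/-1.954 = 0.625 s.

0.625 s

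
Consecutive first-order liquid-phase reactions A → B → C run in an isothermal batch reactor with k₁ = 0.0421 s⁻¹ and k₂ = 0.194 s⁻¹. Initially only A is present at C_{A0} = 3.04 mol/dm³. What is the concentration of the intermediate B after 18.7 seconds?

The intermediate concentration in a first-order A→B→C sequence is C_B = k₁C_{A0}(e^(−k₁t) − e^(−k₂t))/(k₂−k₁).
e^(−k₁t) = e^(−0.0421×18.7) = e^(−0.7873) = 0.4551; e^(−k₂t) = e^(−3.628) = 0.02657.
C_B = 0.0421×3.04/(0.194−0.0421) × (0.4551−0.02657) = 0.8426×0.4285 = 0.3610 mol/dm³.

0.361 mol/dm³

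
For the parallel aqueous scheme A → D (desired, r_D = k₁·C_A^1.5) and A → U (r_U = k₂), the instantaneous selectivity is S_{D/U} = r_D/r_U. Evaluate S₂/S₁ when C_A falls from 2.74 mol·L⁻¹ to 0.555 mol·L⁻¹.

S_{D/U} = (k₁/k₂)·C_A^1.5, so S₂/S₁ = (C_{A,2}/C_{A,1})^1.5.
= (0.555/2.74)^1.5 = (0.2026)^1.5 = 0.0912.
Selectivity toward D falls as C_A falls — high-concentration operation is favoured.

0.0912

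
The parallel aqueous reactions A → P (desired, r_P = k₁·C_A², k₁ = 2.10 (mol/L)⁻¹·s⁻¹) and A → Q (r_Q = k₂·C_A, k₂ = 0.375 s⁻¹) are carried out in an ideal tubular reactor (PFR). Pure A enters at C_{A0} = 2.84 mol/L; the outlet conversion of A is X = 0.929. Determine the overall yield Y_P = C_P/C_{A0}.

C_A = C_{A0}(1−X) = 0.2016 mol/L.
Along a PFR/batch, dC_Q/dC_A = −r_Q/(r_P+r_Q) = −k₂/(k₂+k₁·C_A).
Integrating from C_{A0} to C_A: C_Q = (0.375/2.10)·ln[(0.375+2.10·2.84)/(0.375+2.10·0.202)] = 0.1786·ln(6.339/0.7984) = 0.3700 mol/L.
Then C_P = (C_{A0}−C_A) − C_Q = 2.638 − 0.3700 = 2.268 mol/L.
Y_P = C_P/C_{A0} = 2.268/2.84 = 0.799.

0.799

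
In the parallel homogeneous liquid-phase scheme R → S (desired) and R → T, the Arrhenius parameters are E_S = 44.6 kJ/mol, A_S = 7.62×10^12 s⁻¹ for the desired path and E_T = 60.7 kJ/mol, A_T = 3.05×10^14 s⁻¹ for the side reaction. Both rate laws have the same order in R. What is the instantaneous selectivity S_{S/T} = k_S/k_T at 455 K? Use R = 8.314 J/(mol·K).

1.76

k_S/k_T = (A_S/A_T)·exp[−(E_S−E_T)/(RT)] = (A_S/A_T)·exp[(E_T−E_S)/(RT)].
(E_T−E_S)/(RT) = (60.7−44.6)×10³/(8.314×455) = 16100/3783 = 4.256.
k_S/k_T = (7.62×10^12/3.05×10^14)·exp(4.256) = 0.02498 × 70.53 = 1.76.
Since E_S < E_T, lowering the temperature improves selectivity toward S.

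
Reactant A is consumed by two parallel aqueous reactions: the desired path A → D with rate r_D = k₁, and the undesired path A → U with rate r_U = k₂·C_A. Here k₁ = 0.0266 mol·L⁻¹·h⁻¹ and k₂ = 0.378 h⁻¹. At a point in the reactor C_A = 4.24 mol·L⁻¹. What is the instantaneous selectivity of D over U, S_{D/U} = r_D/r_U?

S_{D/U} = r_D/r_U = (k₁)/(k₂·C_A) = (k₁/k₂)·C_A⁻¹.
= (0.0266) / (0.378×4.240) = 0.02660/1.603 = 0.0166.
The undesired path is higher order in A, so low C_A (CSTR or dilute feed) favours D.

0.0166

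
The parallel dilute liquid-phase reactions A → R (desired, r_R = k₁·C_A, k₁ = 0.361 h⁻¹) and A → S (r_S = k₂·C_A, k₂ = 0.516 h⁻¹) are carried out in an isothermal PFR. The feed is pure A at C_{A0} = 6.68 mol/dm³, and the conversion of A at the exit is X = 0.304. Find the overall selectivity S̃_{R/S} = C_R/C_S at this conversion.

C_A = C_{A0}(1−X) = 4.649 mol/dm³.
Both paths are first order in A, so the instantaneous fraction to R is constant: dC_R/d(−C_A) = k₁/(k₁+k₂) = 0.4116.
C_R = 0.4116·(C_{A0}−C_A) = 0.4116×2.031 = 0.836 mol/dm³.
C_S = (C_{A0}−C_A)−C_R = 1.195 mol/dm³; S̃_{R/S} = 0.8359/1.195 = 0.700.

0.700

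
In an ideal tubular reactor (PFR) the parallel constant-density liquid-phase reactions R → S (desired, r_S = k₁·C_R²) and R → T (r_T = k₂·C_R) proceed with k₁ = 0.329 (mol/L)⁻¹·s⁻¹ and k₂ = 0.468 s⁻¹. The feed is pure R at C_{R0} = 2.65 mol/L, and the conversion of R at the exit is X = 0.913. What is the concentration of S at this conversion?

C_R = C_{R0}(1−X) = 0.2305 mol/L.
Along a PFR/batch, dC_T/dC_R = −r_T/(r_S+r_T) = −k₂/(k₂+k₁·C_R).
Integrating from C_{R0} to C_R: C_T = (0.468/0.329)·ln[(0.468+0.329·2.65)/(0.468+0.329·0.231)] = 1.422·ln(1.340/0.5439) = 1.283 mol/L.
Then C_S = (C_{R0}−C_R) − C_T = 2.419 − 1.283 = 1.137 mol/L.

1.14 mol/L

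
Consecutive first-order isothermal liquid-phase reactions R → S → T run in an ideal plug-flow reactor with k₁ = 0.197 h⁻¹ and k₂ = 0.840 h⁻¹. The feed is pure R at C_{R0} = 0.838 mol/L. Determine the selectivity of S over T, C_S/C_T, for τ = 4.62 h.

0.243

Solving the coupled first-order balances gives C_S(τ) = [k₁/(k₂−k₁)]·C_{R0}·(e^(−k₁τ) − e^(−k₂τ)).
e^(−k₁τ) = e^(−0.197×4.62) = e^(−0.9101) = 0.4025; e^(−k₂τ) = e^(−3.881) = 0.02063.
C_S = 0.197×0.838/(0.840−0.197) × (0.4025−0.02063) = 0.2567×0.3818 = 0.09803 mol/L.
C_R = C_{R0}e^(−k₁τ) = 0.3373 mol/L, so C_T = C_{R0}−C_R−C_S = 0.4027 mol/L; C_S/C_T = 0.243.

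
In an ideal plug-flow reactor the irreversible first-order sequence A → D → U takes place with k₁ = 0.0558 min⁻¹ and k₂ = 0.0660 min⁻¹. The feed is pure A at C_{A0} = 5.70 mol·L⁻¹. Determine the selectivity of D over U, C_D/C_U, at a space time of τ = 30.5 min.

The intermediate concentration in a first-order A→B→C sequence is C_D = k₁C_{A0}(e^(−k₁τ) − e^(−k₂τ))/(k₂−k₁).
e^(−k₁τ) = e^(−0.0558×30.5) = e^(−1.702) = 0.1823; e^(−k₂τ) = e^(−2.013) = 0.1336.
C_D = 0.0558×5.70/(0.0660−0.0558) × (0.1823−0.1336) = 31.18×0.04875 = 1.520 mol·L⁻¹.
C_A = C_{A0}e^(−k₁τ) = 1.039 mol·L⁻¹, so C_U = C_{A0}−C_A−C_D = 3.141 mol·L⁻¹; C_D/C_U = 0.484.

0.484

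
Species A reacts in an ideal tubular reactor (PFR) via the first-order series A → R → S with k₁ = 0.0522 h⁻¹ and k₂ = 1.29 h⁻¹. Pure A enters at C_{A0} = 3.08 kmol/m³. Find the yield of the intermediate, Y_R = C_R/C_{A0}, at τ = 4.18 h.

0.0337

For first-order series with pure A initially, C_R(τ) = k₁C_{A0}/(k₂−k₁)·(e^(−k₁τ) − e^(−k₂τ)).
e^(−k₁τ) = e^(−0.0522×4.18) = e^(−0.2182) = 0.8040; e^(−k₂τ) = e^(−5.392) = 0.004552.
C_R = 0.0522×3.08/(1.29−0.0522) × (0.8040−0.004552) = 0.1299×0.7994 = 0.1038 kmol/m³.
Y_R = C_R/C_{A0} = 0.1038/3.08 = 0.0337.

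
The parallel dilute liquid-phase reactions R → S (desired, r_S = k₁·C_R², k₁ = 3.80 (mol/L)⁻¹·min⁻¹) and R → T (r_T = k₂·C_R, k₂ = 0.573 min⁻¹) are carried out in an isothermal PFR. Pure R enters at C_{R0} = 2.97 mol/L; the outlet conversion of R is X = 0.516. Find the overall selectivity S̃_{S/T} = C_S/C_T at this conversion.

C_R = C_{R0}(1−X) = 1.437 mol/L.
Along a PFR/batch, dC_T/dC_R = −r_T/(r_S+r_T) = −k₂/(k₂+k₁·C_R).
Integrating from C_{R0} to C_R: C_T = (0.573/3.80)·ln[(0.573+3.80·2.97)/(0.573+3.80·1.44)] = 0.1508·ln(11.86/6.035) = 0.1018 mol/L.
Then C_S = (C_{R0}−C_R) − C_T = 1.533 − 0.1018 = 1.431 mol/L.
S̃_{S/T} = C_S/C_T = 1.431/0.1018 = 14.0.

14.0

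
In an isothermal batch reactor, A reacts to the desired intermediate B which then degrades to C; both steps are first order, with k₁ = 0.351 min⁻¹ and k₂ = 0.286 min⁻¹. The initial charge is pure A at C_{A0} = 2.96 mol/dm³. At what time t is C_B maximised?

3.15 min

For first-order series the maximum of C_B occurs at t_opt = ln(k₂/k₁)/(k₂−k₁).
= ln(0.286/0.351)/(0.286−0.351) = ln(0.8148)/-0.06500 = -0.2048/-0.06500 = 3.15 min.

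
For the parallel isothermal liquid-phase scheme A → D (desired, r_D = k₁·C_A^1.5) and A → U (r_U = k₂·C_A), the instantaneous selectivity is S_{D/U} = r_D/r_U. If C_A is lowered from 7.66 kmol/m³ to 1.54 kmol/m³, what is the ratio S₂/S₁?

0.448

S_{D/U} = (k₁/k₂)·C_A^0.5, so S₂/S₁ = (C_{A,2}/C_{A,1})^0.5.
= (1.54/7.66)^0.5 = (0.2010)^0.5 = 0.448.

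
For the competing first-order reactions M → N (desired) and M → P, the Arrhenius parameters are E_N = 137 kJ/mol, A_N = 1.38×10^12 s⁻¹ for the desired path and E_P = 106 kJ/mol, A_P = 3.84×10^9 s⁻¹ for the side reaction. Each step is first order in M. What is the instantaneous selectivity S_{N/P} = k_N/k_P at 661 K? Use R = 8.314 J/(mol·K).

1.28

Since both paths have the same order in M, the concentration cancels and S_{N/P} = k_N/k_P = (A_N/A_P)·exp[(E_P−E_N)/(RT)].
(E_P−E_N)/(RT) = (106−137)×10³/(8.314×661) = -31000/5496 = -5.641.
k_N/k_P = (1.38×10^12/3.84×10^9)·exp(-5.641) = 359.4 × 0.003550 = 1.28.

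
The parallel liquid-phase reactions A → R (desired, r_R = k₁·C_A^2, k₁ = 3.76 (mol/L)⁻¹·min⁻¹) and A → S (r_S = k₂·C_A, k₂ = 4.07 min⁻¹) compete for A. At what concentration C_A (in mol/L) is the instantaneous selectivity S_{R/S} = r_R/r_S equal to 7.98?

8.64 mol/L

S_{R/S} = (k₁/k₂)·C_A ⇒ C_A = S·k₂/k₁.
= 7.98×4.07/3.76 = 8.64 mol/L.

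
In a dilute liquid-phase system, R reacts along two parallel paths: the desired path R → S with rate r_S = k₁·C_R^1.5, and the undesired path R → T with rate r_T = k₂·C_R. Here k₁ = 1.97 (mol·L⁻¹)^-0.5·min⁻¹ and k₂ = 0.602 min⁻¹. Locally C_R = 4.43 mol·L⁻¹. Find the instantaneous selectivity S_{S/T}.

6.89

S_{S/T} = r_S/r_T = (k₁·C_R^1.5)/(k₂·C_R) = (k₁/k₂)·C_R^0.5.
= (1.97×4.430^1.5) / (0.602×4.430) = 18.37/2.667 = 6.89.
Since the desired path is higher order in R, keeping C_R high (PFR or concentrated feed) favours S.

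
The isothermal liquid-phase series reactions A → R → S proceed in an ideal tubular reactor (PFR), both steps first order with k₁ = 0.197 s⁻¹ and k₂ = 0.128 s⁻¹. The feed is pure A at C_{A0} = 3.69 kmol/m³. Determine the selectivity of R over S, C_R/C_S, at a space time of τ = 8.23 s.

For first-order series with pure A initially, C_R(τ) = k₁C_{A0}/(k₂−k₁)·(e^(−k₁τ) − e^(−k₂τ)).
e^(−k₁τ) = e^(−0.197×8.23) = e^(−1.621) = 0.1976; e^(−k₂τ) = e^(−1.053) = 0.3487.
C_R = 0.197×3.69/(0.128−0.197) × (0.1976−0.3487) = (-10.54)×(-0.1511) = 1.592 kmol/m³.
C_A = C_{A0}e^(−k₁τ) = 0.7293 kmol/m³, so C_S = C_{A0}−C_A−C_R = 1.369 kmol/m³; C_R/C_S = 1.16.

1.16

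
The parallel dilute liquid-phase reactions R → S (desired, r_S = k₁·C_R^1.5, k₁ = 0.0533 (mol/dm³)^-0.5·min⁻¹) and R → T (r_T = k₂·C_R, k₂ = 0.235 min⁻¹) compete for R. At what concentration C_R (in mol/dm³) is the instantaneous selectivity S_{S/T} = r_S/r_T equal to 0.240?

S_{S/T} = (k₁/k₂)·C_R^0.5 ⇒ C_R = (S·k₂/k₁)^(2).
= (0.240×0.235/0.0533)^(2) = (1.058)^(2) = 1.12 mol/dm³.

1.12 mol/dm³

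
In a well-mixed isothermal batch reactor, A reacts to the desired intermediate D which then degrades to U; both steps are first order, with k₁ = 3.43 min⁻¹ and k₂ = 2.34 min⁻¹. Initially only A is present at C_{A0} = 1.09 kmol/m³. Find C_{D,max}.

0.480 kmol/m³

Evaluating C_D at t_opt = ln(k₂/k₁)/(k₂−k₁) gives C_{D,max}/C_{A0} = (k₁/k₂)^[k₂/(k₂−k₁)].
= (3.43/2.34)^(2.34/(2.34−3.43)) = (1.466)^(-2.147) = 0.4400.
C_{D,max} = 0.4400×1.09 = 0.480 kmol/m³.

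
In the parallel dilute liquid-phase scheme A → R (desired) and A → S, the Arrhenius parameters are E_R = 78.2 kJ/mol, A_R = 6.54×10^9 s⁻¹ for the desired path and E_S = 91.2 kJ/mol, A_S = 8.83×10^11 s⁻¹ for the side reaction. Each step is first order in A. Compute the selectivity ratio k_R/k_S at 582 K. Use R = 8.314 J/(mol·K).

k_R/k_S = (A_R/A_S)·exp[−(E_R−E_S)/(RT)] = (A_R/A_S)·exp[(E_S−E_R)/(RT)].
(E_S−E_R)/(RT) = (91.2−78.2)×10³/(8.314×582) = 13000/4839 = 2.687.
k_R/k_S = (6.54×10^9/8.83×10^11)·exp(2.687) = 0.007407 × 14.68 = 0.109.

0.109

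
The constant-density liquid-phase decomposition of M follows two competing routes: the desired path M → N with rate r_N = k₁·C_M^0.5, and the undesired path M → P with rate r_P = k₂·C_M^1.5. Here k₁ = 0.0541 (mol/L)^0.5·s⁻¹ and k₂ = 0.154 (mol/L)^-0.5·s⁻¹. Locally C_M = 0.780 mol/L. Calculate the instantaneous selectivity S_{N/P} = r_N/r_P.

0.450

S_{N/P} = r_N/r_P = (k₁·C_M^0.5)/(k₂·C_M^1.5) = (k₁/k₂)·C_M⁻¹.
= (0.0541×0.7800^0.5) / (0.154×0.7800^1.5) = 0.04778/0.1061 = 0.450.
The undesired path is higher order in M, so low C_M (CSTR or dilute feed) favours N.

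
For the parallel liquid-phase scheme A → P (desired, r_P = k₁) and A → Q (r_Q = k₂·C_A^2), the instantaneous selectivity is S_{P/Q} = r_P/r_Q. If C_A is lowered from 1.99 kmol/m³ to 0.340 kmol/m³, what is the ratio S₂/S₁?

34.3

S_{P/Q} = (k₁/k₂)·C_A^-2, so S₂/S₁ = (C_{A,2}/C_{A,1})^-2.
= (0.340/1.99)^(-2) = (0.1709)^(-2) = 34.3.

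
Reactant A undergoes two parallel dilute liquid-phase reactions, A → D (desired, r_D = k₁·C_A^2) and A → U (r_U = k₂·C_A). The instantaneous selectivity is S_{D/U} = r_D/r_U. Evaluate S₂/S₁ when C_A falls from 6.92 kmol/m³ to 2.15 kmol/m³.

S_{D/U} = (k₁/k₂)·C_A, so S₂/S₁ = (C_{A,2}/C_{A,1}).
= 2.15/6.92 = 0.311.

0.311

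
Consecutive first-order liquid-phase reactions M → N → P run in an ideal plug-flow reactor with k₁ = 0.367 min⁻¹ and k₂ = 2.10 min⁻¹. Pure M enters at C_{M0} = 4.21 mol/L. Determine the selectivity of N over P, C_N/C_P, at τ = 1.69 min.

The intermediate concentration in a first-order A→B→C sequence is C_N = k₁C_{M0}(e^(−k₁τ) − e^(−k₂τ))/(k₂−k₁).
e^(−k₁τ) = e^(−0.367×1.69) = e^(−0.6202) = 0.5378; e^(−k₂τ) = e^(−3.549) = 0.02875.
C_N = 0.367×4.21/(2.10−0.367) × (0.5378−0.02875) = 0.8916×0.5091 = 0.4539 mol/L.
C_M = C_{M0}e^(−k₁τ) = 2.264 mol/L, so C_P = C_{M0}−C_M−C_N = 1.492 mol/L; C_N/C_P = 0.304.

0.304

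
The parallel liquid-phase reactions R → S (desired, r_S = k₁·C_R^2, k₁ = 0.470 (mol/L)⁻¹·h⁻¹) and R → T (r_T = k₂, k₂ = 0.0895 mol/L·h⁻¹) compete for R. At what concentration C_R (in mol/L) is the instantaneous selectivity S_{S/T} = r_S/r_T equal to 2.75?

S_{S/T} = (k₁/k₂)·C_R^2 ⇒ C_R = (S·k₂/k₁)^(0.5).
= (2.75×0.0895/0.470)^(0.5) = (0.5237)^(0.5) = 0.724 mol/L.

0.724 mol/L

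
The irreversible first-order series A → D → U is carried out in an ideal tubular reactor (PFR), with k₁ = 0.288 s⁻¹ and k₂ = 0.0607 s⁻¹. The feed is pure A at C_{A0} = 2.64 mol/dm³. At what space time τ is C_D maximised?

The intermediate peaks when r₁ = r₂, i.e. k₁e^(−k₁τ) = k₂e^(−k₂τ), giving τ_opt = ln(k₂/k₁)/(k₂−k₁).
= ln(0.0607/0.288)/(0.0607−0.288) = ln(0.2108)/-0.2273 = -1.557/-0.2273 = 6.85 s.

6.85 s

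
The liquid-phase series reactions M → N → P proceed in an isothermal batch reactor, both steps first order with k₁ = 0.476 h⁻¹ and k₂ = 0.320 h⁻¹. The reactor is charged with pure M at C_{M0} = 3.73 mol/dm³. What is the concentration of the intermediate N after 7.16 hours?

For first-order series with pure M initially, C_N(t) = k₁C_{M0}/(k₂−k₁)·(e^(−k₁t) − e^(−k₂t)).
e^(−k₁t) = e^(−0.476×7.16) = e^(−3.408) = 0.03310; e^(−k₂t) = e^(−2.291) = 0.1011.
C_N = 0.476×3.73/(0.320−0.476) × (0.03310−0.1011) = (-11.38)×(-0.06804) = 0.7744 mol/dm³.

0.774 mol/dm³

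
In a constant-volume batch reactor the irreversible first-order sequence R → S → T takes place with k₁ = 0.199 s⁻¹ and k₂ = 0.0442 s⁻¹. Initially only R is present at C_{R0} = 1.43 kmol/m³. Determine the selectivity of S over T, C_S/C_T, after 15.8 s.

The intermediate concentration in a first-order A→B→C sequence is C_S = k₁C_{R0}(e^(−k₁t) − e^(−k₂t))/(k₂−k₁).
e^(−k₁t) = e^(−0.199×15.8) = e^(−3.144) = 0.04310; e^(−k₂t) = e^(−0.6984) = 0.4974.
C_S = 0.199×1.43/(0.0442−0.199) × (0.04310−0.4974) = (-1.838)×(-0.4543) = 0.8351 kmol/m³.
C_R = C_{R0}e^(−k₁t) = 0.06163 kmol/m³, so C_T = C_{R0}−C_R−C_S = 0.5332 kmol/m³; C_S/C_T = 1.57.

1.57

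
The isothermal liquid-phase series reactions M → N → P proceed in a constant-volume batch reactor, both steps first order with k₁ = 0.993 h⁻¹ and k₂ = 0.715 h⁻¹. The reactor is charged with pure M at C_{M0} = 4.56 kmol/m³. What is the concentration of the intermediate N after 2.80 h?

1.19 kmol/m³

Solving the coupled first-order balances gives C_N(t) = [k₁/(k₂−k₁)]·C_{M0}·(e^(−k₁t) − e^(−k₂t)).
e^(−k₁t) = e^(−0.993×2.80) = e^(−2.780) = 0.06201; e^(−k₂t) = e^(−2.002) = 0.1351.
C_N = 0.993×4.56/(0.715−0.993) × (0.06201−0.1351) = (-16.29)×(-0.07305) = 1.190 kmol/m³.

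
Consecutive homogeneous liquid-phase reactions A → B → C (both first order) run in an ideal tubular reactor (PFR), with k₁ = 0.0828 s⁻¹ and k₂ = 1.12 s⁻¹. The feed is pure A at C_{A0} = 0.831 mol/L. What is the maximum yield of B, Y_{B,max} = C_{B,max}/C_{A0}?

Evaluating C_B at τ_opt = ln(k₂/k₁)/(k₂−k₁) gives C_{B,max}/C_{A0} = (k₁/k₂)^[k₂/(k₂−k₁)].
= (0.0828/1.12)^(1.12/(1.12−0.0828)) = (0.07393)^(1.080) = 0.06005.

0.0600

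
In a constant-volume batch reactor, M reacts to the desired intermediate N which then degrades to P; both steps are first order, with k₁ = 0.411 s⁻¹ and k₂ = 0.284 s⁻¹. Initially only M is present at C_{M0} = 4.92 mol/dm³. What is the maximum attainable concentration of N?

Evaluating C_N at t_opt = ln(k₂/k₁)/(k₂−k₁) gives C_{N,max}/C_{M0} = (k₁/k₂)^[k₂/(k₂−k₁)].
= (0.411/0.284)^(0.284/(0.284−0.411)) = (1.447)^(-2.236) = 0.4376.
C_{N,max} = 0.4376×4.92 = 2.15 mol/dm³.

2.15 mol/dm³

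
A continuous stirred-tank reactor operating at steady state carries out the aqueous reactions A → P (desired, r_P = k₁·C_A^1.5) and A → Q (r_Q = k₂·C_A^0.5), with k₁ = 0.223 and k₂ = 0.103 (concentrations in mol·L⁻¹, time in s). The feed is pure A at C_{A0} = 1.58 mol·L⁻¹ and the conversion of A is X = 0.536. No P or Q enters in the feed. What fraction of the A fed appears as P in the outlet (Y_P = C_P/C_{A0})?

Exit C_A = C_{A0}(1−X) = 1.58×0.464 = 0.7331 mol·L⁻¹.
Rates in a CSTR are evaluated at the outlet concentration: r_P = 0.223×0.7331^1.5 = 0.1400, r_Q = 0.103×0.7331^0.5 = 0.08819.
Fraction of consumed A going to P: r_P/(r_P+r_Q) = 0.6135.
C_P = 0.6135·C_{A0}·X = 0.6135×1.58×0.536 = 0.520 mol·L⁻¹; Y_P = C_P/C_{A0} = 0.329.

0.329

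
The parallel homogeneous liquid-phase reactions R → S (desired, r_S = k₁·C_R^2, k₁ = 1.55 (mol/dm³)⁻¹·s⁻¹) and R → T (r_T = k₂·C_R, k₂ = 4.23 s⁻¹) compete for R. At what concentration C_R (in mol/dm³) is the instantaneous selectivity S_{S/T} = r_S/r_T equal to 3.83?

10.5 mol/dm³

S_{S/T} = (k₁/k₂)·C_R ⇒ C_R = S·k₂/k₁.
= 3.83×4.23/1.55 = 10.5 mol/dm³.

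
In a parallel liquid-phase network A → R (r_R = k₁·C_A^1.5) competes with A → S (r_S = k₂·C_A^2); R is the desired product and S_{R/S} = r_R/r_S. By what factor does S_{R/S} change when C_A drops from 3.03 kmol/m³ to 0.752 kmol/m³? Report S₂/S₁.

S_{R/S} = (k₁/k₂)·C_A^-0.5, so S₂/S₁ = (C_{A,2}/C_{A,1})^-0.5.
= (0.752/3.03)^(-0.5) = (0.2482)^(-0.5) = 2.01.

2.01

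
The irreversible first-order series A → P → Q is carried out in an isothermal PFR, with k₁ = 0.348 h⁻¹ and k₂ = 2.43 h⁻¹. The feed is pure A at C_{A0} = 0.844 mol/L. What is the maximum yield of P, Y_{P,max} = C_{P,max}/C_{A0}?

Evaluating C_P at τ_opt = ln(k₂/k₁)/(k₂−k₁) gives C_{P,max}/C_{A0} = (k₁/k₂)^[k₂/(k₂−k₁)].
= (0.348/2.43)^(2.43/(2.43−0.348)) = (0.1432)^(1.167) = 0.1035.

0.103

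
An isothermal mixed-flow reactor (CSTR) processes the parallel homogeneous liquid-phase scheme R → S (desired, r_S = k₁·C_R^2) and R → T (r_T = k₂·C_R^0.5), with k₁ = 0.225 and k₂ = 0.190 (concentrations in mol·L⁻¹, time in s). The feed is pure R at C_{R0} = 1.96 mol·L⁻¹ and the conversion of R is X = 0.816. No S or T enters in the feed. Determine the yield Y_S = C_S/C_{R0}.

0.167

Exit C_R = C_{R0}(1−X) = 1.96×0.184 = 0.3606 mol·L⁻¹.
A CSTR operates uniformly at the exit composition, giving r_S = 0.02926 and r_T = 0.1141 (each k·C_R^n at C_R = 0.3606).
Fraction of consumed R going to S: r_S/(r_S+r_T) = 0.2041.
C_S = 0.2041·C_{R0}·X = 0.2041×1.96×0.816 = 0.326 mol·L⁻¹; Y_S = C_S/C_{R0} = 0.167.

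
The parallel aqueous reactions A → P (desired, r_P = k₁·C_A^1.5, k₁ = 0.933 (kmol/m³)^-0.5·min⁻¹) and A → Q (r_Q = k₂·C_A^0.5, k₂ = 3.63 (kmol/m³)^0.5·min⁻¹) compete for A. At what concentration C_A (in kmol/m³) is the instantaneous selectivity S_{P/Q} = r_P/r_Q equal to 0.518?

2.02 kmol/m³

S_{P/Q} = (k₁/k₂)·C_A ⇒ C_A = S·k₂/k₁.
= 0.518×3.63/0.933 = 2.02 kmol/m³.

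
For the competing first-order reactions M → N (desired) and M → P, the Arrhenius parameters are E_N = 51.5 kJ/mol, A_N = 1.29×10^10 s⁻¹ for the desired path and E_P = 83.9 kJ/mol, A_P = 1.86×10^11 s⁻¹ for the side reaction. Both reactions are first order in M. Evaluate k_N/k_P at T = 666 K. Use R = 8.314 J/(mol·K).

k_N/k_P = (A_N/A_P)·exp[−(E_N−E_P)/(RT)] = (A_N/A_P)·exp[(E_P−E_N)/(RT)].
(E_P−E_N)/(RT) = (83.9−51.5)×10³/(8.314×666) = 32400/5537 = 5.851.
k_N/k_P = (1.29×10^10/1.86×10^11)·exp(5.851) = 0.06935 × 347.7 = 24.1.
Since E_N < E_P, lowering the temperature improves selectivity toward N.

24.1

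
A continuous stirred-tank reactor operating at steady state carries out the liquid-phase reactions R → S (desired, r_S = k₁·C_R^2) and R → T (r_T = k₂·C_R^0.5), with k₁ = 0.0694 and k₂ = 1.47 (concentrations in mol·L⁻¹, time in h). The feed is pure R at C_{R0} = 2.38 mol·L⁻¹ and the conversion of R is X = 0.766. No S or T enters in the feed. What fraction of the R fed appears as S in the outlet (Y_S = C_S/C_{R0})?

Exit C_R = C_{R0}(1−X) = 2.38×0.234 = 0.5569 mol·L⁻¹.
Rates in a CSTR are evaluated at the outlet concentration: r_S = 0.0694×0.5569^2 = 0.02153, r_T = 1.47×0.5569^0.5 = 1.097.
Fraction of consumed R going to S: r_S/(r_S+r_T) = 0.01924.
C_S = 0.01924·C_{R0}·X = 0.01924×2.38×0.766 = 0.0351 mol·L⁻¹; Y_S = C_S/C_{R0} = 0.0147.

0.0147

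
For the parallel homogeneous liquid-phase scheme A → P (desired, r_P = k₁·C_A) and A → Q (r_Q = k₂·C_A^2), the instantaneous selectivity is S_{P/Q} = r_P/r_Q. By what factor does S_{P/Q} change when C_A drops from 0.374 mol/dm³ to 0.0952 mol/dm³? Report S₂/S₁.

S_{P/Q} = (k₁/k₂)·C_A⁻¹, so S₂/S₁ = (C_{A,2}/C_{A,1})⁻¹.
= 0.374/0.0952 = 3.93.

3.93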